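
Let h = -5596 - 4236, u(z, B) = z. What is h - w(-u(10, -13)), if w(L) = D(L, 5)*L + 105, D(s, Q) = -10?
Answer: -10037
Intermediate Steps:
w(L) = 105 - 10*L (w(L) = -10*L + 105 = 105 - 10*L)
h = -9832
h - w(-u(10, -13)) = -9832 - (105 - (-10)*10) = -9832 - (105 - 10*(-10)) = -9832 - (105 + 100) = -9832 - 1*205 = -9832 - 205 = -10037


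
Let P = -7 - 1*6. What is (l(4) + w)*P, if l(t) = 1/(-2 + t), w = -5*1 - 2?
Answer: 169/2 ≈ 84.500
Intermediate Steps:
w = -7 (w = -5 - 2 = -7)
P = -13 (P = -7 - 6 = -13)
(l(4) + w)*P = (1/(-2 + 4) - 7)*(-13) = (1/2 - 7)*(-13) = (½ - 7)*(-13) = -13/2*(-13) = 169/2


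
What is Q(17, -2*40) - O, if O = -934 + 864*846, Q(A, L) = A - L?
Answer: -729913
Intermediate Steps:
O = 730010 (O = -934 + 730944 = 730010)
Q(17, -2*40) - O = (17 - (-2)*40) - 1*730010 = (17 - 1*(-80)) - 730010 = (17 + 80) - 730010 = 97 - 730010 = -729913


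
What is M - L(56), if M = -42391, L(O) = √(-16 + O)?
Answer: -42391 - 2*√10 ≈ -42397.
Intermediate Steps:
M - L(56) = -42391 - √(-16 + 56) = -42391 - √40 = -42391 - 2*√10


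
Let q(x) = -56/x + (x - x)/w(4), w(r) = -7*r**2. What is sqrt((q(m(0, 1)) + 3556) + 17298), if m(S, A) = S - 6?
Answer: sqrt(187770)/3 ≈ 144.44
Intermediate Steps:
m(S, A) = -6 + S
q(x) = -56/x (q(x) = -56/x + (x - x)/((-7*4**2)) = -56/x + 0/((-7*16)) = -56/x + 0/(-112) = -56/x + 0*(-1/112) = -56/x + 0 = -56/x)
sqrt((q(m(0, 1)) + 3556) + 17298) = sqrt((-56/(-6 + 0) + 3556) + 17298) = sqrt((-56/(-6) + 3556) + 17298) = sqrt((-56*(-1/6) + 3556) + 17298) = sqrt((28/3 + 3556) + 17298) = sqrt(10696/3 + 17298) = sqrt(62590/3) = sqrt(187770)/3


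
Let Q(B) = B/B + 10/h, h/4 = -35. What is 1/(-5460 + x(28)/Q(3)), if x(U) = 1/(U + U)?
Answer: -52/283919 ≈ -0.00018315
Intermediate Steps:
h = -140 (h = 4*(-35) = -140)
x(U) = 1/(2*U)
Q(B) = 13/14 (Q(B) = B/B + 10/(-140) = 1 + 10*(-1/140) = 1 - 1/14 = 13/14)
1/(-5460 + x(28)/Q(3)) = 1/(-5460 + ((½)/28)/(13/14)) = 1/(-5460 + ((½)*(1/28))*(14/13)) = 1/(-5460 + (1/56)*(14/13)) = 1/(-5460 + 1/52) = 1/(-283919/52) = -52/283919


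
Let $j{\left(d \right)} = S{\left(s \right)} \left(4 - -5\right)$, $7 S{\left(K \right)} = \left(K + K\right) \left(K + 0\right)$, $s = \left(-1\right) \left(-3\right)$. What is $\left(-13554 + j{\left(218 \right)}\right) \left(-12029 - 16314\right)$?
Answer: $383505084$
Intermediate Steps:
$s = 3$
$S{\left(K \right)} = \frac{2 K^{2}}{7}$ ($S{\left(K \right)} = \frac{\left(K + K\right) \left(K + 0\right)}{7} = \frac{2 K K}{7} = \frac{2 K^{2}}{7}$)
$j{\left(d \right)} = \frac{162}{7}$ ($j{\left(d \right)} = \frac{2 \cdot 3^{2}}{7} \left(4 - -5\right) = \frac{2}{7} \cdot 9 \left(4 + 5\right) = \frac{18}{7} \cdot 9 = \frac{162}{7}$)
$\left(-13554 + j{\left(218 \right)}\right) \left(-12029 - 16314\right) = \left(-13554 + \frac{162}{7}\right) \left(-12029 - 16314\right) = \left(- \frac{94716}{7}\right) \left(-28343\right) = 383505084$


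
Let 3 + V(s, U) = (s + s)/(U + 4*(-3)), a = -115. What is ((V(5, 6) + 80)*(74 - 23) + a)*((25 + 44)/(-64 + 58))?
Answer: -85721/2 ≈ -42861.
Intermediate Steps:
V(s, U) = -3 + 2*s/(-12 + U) (V(s, U) = -3 + (s + s)/(U + 4*(-3)) = -3 + (2*s)/(U - 12) = -3 + (2*s)/(-12 + U) = -3 + 2*s/(-12 + U))
((V(5, 6) + 80)*(74 - 23) + a)*((25 + 44)/(-64 + 58)) = (((36 - 3*6 + 2*5)/(-12 + 6) + 80)*(74 - 23) - 115)*((25 + 44)/(-64 + 58)) = (((36 - 18 + 10)/(-6) + 80)*51 - 115)*(69/(-6)) = ((-⅙*28 + 80)*51 - 115)*(69*(-⅙)) = ((-14/3 + 80)*51 - 115)*(-23/2) = ((226/3)*51 - 115)*(-23/2) = (3842 - 115)*(-23/2) = 3727*(-23/2) = -85721/2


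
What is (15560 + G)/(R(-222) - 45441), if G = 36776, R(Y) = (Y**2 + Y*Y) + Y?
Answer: 52336/52905 ≈ 0.98924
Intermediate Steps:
R(Y) = Y + 2*Y**2 (R(Y) = (Y**2 + Y**2) + Y = 2*Y**2 + Y = Y + 2*Y**2)
(15560 + G)/(R(-222) - 45441) = (15560 + 36776)/(-222*(1 + 2*(-222)) - 45441) = 52336/(-222*(1 - 444) - 45441) = 52336/(-222*(-443) - 45441) = 52336/(98346 - 45441) = 52336/52905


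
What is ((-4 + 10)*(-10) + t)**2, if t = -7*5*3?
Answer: 27225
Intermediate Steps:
t = -105 (t = -35*3 = -105)
((-4 + 10)*(-10) + t)**2 = ((-4 + 10)*(-10) - 105)**2 = (6*(-10) - 105)**2 = (-60 - 105)**2 = (-165)**2 = 27225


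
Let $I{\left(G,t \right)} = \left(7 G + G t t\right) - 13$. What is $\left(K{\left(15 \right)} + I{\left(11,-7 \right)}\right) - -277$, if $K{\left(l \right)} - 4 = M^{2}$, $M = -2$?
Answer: $888$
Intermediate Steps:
$K{\left(l \right)} = 8$ ($K{\left(l \right)} = 4 + \left(-2\right)^{2} = 4 + 4 = 8$)
$I{\left(G,t \right)} = -13 + 7 G + G t^{2}$ ($I{\left(G,t \right)} = \left(7 G + G t^{2}\right) - 13 = -13 + 7 G + G t^{2}$)
$\left(K{\left(15 \right)} + I{\left(11,-7 \right)}\right) - -277 = \left(8 + \left(-13 + 7 \cdot 11 + 11 \left(-7\right)^{2}\right)\right) - -277 = \left(8 + \left(-13 + 77 + 11 \cdot 49\right)\right) + 277 = \left(8 + \left(-13 + 77 + 539\right)\right) + 277 = \left(8 + 603\right) + 277 = 611 + 277 = 888$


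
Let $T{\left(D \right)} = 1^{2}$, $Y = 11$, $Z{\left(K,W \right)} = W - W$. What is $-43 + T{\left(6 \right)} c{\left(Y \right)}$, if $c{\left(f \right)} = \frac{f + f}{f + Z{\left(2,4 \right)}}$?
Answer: $-41$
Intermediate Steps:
$Z{\left(K,W \right)} = 0$
$T{\left(D \right)} = 1$
$c{\left(f \right)} = 2$ ($c{\left(f \right)} = \frac{f + f}{f + 0} = \frac{2 f}{f} = 2$)
$-43 + T{\left(6 \right)} c{\left(Y \right)} = -43 + 1 \cdot 2 = -43 + 2 = -41$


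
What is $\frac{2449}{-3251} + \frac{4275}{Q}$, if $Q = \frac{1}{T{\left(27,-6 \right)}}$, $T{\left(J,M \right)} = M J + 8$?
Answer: $- \frac{2140298299}{3251} \approx -6.5835 \cdot 10^{5}$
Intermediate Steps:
$T{\left(J,M \right)} = 8 + J M$ ($T{\left(J,M \right)} = J M + 8 = 8 + J M$)
$Q = - \frac{1}{154}$ ($Q = \frac{1}{8 + 27 \left(-6\right)} = \frac{1}{8 - 162} = \frac{1}{-154} = - \frac{1}{154} \approx -0.0064935$)
$\frac{2449}{-3251} + \frac{4275}{Q} = \frac{2449}{-3251} + \frac{4275}{- \frac{1}{154}} = 2449 \left(- \frac{1}{3251}\right) + 4275 \left(-154\right) = - \frac{2449}{3251} - 658350 = - \frac{2140298299}{3251}$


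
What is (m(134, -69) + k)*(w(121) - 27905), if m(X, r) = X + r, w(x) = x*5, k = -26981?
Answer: 734806800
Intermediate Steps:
w(x) = 5*x
(m(134, -69) + k)*(w(121) - 27905) = ((134 - 69) - 26981)*(5*121 - 27905) = (65 - 26981)*(605 - 27905) = -26916*(-27300) = 734806800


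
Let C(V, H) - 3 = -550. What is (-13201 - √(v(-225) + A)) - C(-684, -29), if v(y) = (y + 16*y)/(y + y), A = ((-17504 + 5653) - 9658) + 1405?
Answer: -12654 - I*√80382/2 ≈ -12654.0 - 141.76*I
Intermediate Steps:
C(V, H) = -547 (C(V, H) = 3 - 550 = -547)
A = -20104 (A = (-11851 - 9658) + 1405 = -21509 + 1405 = -20104)
v(y) = 17/2 (v(y) = (17*y)/((2*y)) = (17*y)*(1/(2*y)) = 17/2)
(-13201 - √(v(-225) + A)) - C(-684, -29) = (-13201 - √(17/2 - 20104)) - 1*(-547) = (-13201 - √(-40191/2)) + 547 = (-13201 - I*√80382/2) + 547 = -12654 - I*√80382/2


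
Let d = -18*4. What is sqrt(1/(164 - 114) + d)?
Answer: I*sqrt(7198)/10 ≈ 8.4841*I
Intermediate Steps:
d = -72
sqrt(1/(164 - 114) + d) = sqrt(1/(164 - 114) - 72) = sqrt(1/50 - 72) = sqrt(-3599/50) = I*sqrt(7198)/10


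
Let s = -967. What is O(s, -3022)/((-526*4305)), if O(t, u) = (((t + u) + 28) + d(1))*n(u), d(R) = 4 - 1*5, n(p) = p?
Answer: -855226/161745 ≈ -5.2875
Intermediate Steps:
d(R) = -1 (d(R) = 4 - 5 = -1)
O(t, u) = u*(27 + t + u) (O(t, u) = (((t + u) + 28) - 1)*u = ((28 + t + u) - 1)*u = (27 + t + u)*u = u*(27 + t + u))
O(s, -3022)/((-526*4305)) = (-3022*(27 - 967 - 3022))/((-526*4305)) = -3022*(-3962)/(-2264430) = 11973164*(-1/2264430) = -855226/161745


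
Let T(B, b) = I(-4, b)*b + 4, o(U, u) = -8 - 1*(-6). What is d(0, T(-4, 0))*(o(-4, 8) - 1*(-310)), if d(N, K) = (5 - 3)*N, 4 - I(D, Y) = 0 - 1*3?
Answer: 0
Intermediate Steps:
o(U, u) = -2 (o(U, u) = -8 + 6 = -2)
I(D, Y) = 7 (I(D, Y) = 4 - (0 - 1*3) = 4 - (0 - 3) = 4 - 1*(-3) = 4 + 3 = 7)
T(B, b) = 4 + 7*b (T(B, b) = 7*b + 4 = 4 + 7*b)
d(N, K) = 2*N
d(0, T(-4, 0))*(o(-4, 8) - 1*(-310)) = (2*0)*(-2 - 1*(-310)) = 0*(-2 + 310) = 0*308 = 0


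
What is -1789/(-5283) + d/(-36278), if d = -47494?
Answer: 157906072/95828337 ≈ 1.6478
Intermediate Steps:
-1789/(-5283) + d/(-36278) = -1789/(-5283) - 47494/(-36278) = -1789*(-1/5283) - 47494*(-1/36278) = 1789/5283 + 23747/18139 = 157906072/95828337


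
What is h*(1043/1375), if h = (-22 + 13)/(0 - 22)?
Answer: 9387/30250 ≈ 0.31031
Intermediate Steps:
h = 9/22 (h = -9/(-22) = -9*(-1/22) = 9/22 ≈ 0.40909)
h*(1043/1375) = 9*(1043/1375)/22 = 9*(1043*(1/1375))/22 = (9/22)*(1043/1375) = 9387/30250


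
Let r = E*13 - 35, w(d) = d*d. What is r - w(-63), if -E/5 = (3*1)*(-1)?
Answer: -3809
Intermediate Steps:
E = 15 (E = -5*3*1*(-1) = -15*(-1) = -5*(-3) = 15)
w(d) = d²
r = 160 (r = 15*13 - 35 = 195 - 35 = 160)
r - w(-63) = 160 - 1*(-63)² = 160 - 1*3969 = 160 - 3969 = -3809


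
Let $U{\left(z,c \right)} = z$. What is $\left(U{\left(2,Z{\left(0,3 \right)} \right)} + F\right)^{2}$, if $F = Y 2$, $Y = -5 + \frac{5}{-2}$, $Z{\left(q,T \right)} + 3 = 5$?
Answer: $169$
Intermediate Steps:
$Z{\left(q,T \right)} = 2$ ($Z{\left(q,T \right)} = -3 + 5 = 2$)
$Y = - \frac{15}{2}$ ($Y = -5 + 5 \left(- \frac{1}{2}\right) = -5 - \frac{5}{2} = - \frac{15}{2} \approx -7.5$)
$F = -15$ ($F = \left(- \frac{15}{2}\right) 2 = -15$)
$\left(U{\left(2,Z{\left(0,3 \right)} \right)} + F\right)^{2} = \left(2 - 15\right)^{2} = \left(-13\right)^{2} = 169$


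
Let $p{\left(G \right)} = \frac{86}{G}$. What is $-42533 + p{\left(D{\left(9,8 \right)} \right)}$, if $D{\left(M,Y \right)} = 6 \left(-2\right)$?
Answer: $- \frac{255241}{6} \approx -42540.0$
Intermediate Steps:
$D{\left(M,Y \right)} = -12$
$-42533 + p{\left(D{\left(9,8 \right)} \right)} = -42533 + \frac{86}{-12} = -42533 + 86 \left(- \frac{1}{12}\right) = -42533 - \frac{43}{6} = - \frac{255241}{6}$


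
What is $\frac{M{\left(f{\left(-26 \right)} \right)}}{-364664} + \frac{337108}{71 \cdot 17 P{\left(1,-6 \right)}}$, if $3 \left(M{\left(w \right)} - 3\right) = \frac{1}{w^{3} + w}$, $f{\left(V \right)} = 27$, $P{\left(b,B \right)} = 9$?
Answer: $\frac{11375457079393}{366563899440} \approx 31.033$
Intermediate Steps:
$M{\left(w \right)} = 3 + \frac{1}{3 \left(w + w^{3}\right)}$ ($M{\left(w \right)} = 3 + \frac{1}{3 \left(w^{3} + w\right)} = 3 + \frac{1}{3 \left(w + w^{3}\right)}$)
$\frac{M{\left(f{\left(-26 \right)} \right)}}{-364664} + \frac{337108}{71 \cdot 17 P{\left(1,-6 \right)}} = \frac{\frac{1}{3} \cdot \frac{1}{27} \frac{1}{1 + 27^{2}} \left(1 + 9 \cdot 27 + 9 \cdot 27^{3}\right)}{-364664} + \frac{337108}{71 \cdot 17 \cdot 9} = \frac{1}{3} \cdot \frac{1}{27} \frac{1}{1 + 729} \left(1 + 243 + 9 \cdot 19683\right) \left(- \frac{1}{364664}\right) + \frac{337108}{1207 \cdot 9} = \frac{1}{3} \cdot \frac{1}{27} \cdot \frac{1}{730} \left(1 + 243 + 177147\right) \left(- \frac{1}{364664}\right) + \frac{337108}{10863} = \frac{1}{3} \cdot \frac{1}{27} \cdot \frac{1}{730} \cdot 177391 \left(- \frac{1}{364664}\right) + 337108 \cdot \frac{1}{10863} = \frac{177391}{59130} \left(- \frac{1}{364664}\right) + \frac{4748}{153} = - \frac{177391}{21562582320} + \frac{4748}{153} = \frac{11375457079393}{366563899440}$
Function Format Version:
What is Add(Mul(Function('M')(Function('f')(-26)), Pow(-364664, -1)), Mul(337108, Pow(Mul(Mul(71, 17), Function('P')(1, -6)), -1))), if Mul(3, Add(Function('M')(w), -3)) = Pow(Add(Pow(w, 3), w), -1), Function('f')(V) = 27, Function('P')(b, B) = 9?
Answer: Rational(11375457079393, 366563899440) ≈ 31.033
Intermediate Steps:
Function('M')(w) = Add(3, Mul(Rational(1, 3), Pow(Add(w, Pow(w, 3)), -1))) (Function('M')(w) = Add(3, Mul(Rational(1, 3), Pow(Add(Pow(w, 3), w), -1))) = Add(3, Mul(Rational(1, 3), Pow(Add(w, Pow(w, 3)), -1))))
Add(Mul(Function('M')(Function('f')(-26)), Pow(-364664, -1)), Mul(337108, Pow(Mul(Mul(71, 17), Function('P')(1, -6)), -1))) = Add(Mul(Mul(Rational(1, 3), Pow(27, -1), Pow(Add(1, Pow(27, 2)), -1), Add(1, Mul(9, 27), Mul(9, Pow(27, 3)))), Pow(-364664, -1)), Mul(337108, Pow(Mul(Mul(71, 17), 9), -1))) = Add(Mul(Mul(Rational(1, 3), Rational(1, 27), Pow(Add(1, 729), -1), Add(1, 243, Mul(9, 19683))), Rational(-1, 364664)), Mul(337108, Pow(Mul(1207, 9), -1))) = Add(Mul(Mul(Rational(1, 3), Rational(1, 27), Pow(730, -1), Add(1, 243, 177147)), Rational(-1, 364664)), Mul(337108, Pow(10863, -1))) = Add(Mul(Mul(Rational(1, 3), Rational(1, 27), Rational(1, 730), 177391), Rational(-1, 364664)), Mul(337108, Rational(1, 10863))) = Add(Mul(Rational(177391, 59130), Rational(-1, 364664)), Rational(4748, 153)) = Add(Rational(-177391, 21562582320), Rational(4748, 153)) = Rational(11375457079393, 366563899440)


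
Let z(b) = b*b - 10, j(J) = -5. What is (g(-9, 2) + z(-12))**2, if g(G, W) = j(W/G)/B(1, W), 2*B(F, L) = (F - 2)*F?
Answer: 20736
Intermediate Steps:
B(F, L) = F*(-2 + F)/2 (B(F, L) = ((F - 2)*F)/2 = ((-2 + F)*F)/2 = (F*(-2 + F))/2 = F*(-2 + F)/2)
z(b) = -10 + b**2 (z(b) = b**2 - 10 = -10 + b**2)
g(G, W) = 10 (g(G, W) = -5*2/(-2 + 1) = -5/((1/2)*1*(-1)) = -5/(-1/2) = -5*(-2) = 10)
(g(-9, 2) + z(-12))**2 = (10 + (-10 + (-12)**2))**2 = (10 + (-10 + 144))**2 = (10 + 134)**2 = 144**2 = 20736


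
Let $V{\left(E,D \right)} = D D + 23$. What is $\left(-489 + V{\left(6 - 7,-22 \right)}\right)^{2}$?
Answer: $324$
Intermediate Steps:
$V{\left(E,D \right)} = 23 + D^{2}$ ($V{\left(E,D \right)} = D^{2} + 23 = 23 + D^{2}$)
$\left(-489 + V{\left(6 - 7,-22 \right)}\right)^{2} = \left(-489 + \left(23 + \left(-22\right)^{2}\right)\right)^{2} = \left(-489 + \left(23 + 484\right)\right)^{2} = \left(-489 + 507\right)^{2} = 18^{2} = 324$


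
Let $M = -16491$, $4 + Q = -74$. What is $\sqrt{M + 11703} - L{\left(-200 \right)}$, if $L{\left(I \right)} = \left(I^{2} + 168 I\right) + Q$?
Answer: $-6322 + 6 i \sqrt{133} \approx -6322.0 + 69.195 i$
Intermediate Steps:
$Q = -78$ ($Q = -4 - 74 = -78$)
$L{\left(I \right)} = -78 + I^{2} + 168 I$ ($L{\left(I \right)} = \left(I^{2} + 168 I\right) - 78 = -78 + I^{2} + 168 I$)
$\sqrt{M + 11703} - L{\left(-200 \right)} = \sqrt{-16491 + 11703} - \left(-78 + \left(-200\right)^{2} + 168 \left(-200\right)\right) = \sqrt{-4788} - \left(-78 + 40000 - 33600\right) = 6 i \sqrt{133} - 6322 = -6322 + 6 i \sqrt{133}$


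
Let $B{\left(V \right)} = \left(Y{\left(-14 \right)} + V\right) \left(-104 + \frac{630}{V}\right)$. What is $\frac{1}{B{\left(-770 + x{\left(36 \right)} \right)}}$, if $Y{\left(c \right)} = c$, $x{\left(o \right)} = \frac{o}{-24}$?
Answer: $\frac{1543}{127040486} \approx 1.2146 \cdot 10^{-5}$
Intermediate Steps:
$x{\left(o \right)} = - \frac{o}{24}$ ($x{\left(o \right)} = o \left(- \frac{1}{24}\right) = - \frac{o}{24}$)
$B{\left(V \right)} = \left(-104 + \frac{630}{V}\right) \left(-14 + V\right)$ ($B{\left(V \right)} = \left(-14 + V\right) \left(-104 + \frac{630}{V}\right) = \left(-104 + \frac{630}{V}\right) \left(-14 + V\right)$)
$\frac{1}{B{\left(-770 + x{\left(36 \right)} \right)}} = \frac{1}{2086 - \frac{8820}{-770 - \frac{3}{2}} - 104 \left(-770 - \frac{3}{2}\right)} = \frac{1}{2086 - \frac{8820}{- \frac{1543}{2}} - -80236} = \frac{1}{2086 - - \frac{17640}{1543} + 80236} = \frac{1}{2086 + \frac{17640}{1543} + 80236} = \frac{1}{\frac{127040486}{1543}} = \frac{1543}{127040486}$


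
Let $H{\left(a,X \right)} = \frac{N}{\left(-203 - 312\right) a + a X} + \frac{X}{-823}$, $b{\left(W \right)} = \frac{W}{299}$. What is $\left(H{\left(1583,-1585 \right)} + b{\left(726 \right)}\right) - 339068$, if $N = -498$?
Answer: $- \frac{46227585479758759}{136338961850} \approx -3.3906 \cdot 10^{5}$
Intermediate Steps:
$b{\left(W \right)} = \frac{W}{299}$ ($b{\left(W \right)} = W \frac{1}{299} = \frac{W}{299}$)
$H{\left(a,X \right)} = - \frac{498}{- 515 a + X a} - \frac{X}{823}$ ($H{\left(a,X \right)} = - \frac{498}{\left(-203 - 312\right) a + a X} + \frac{X}{-823} = - \frac{498}{\left(-203 - 312\right) a + X a} + X \left(- \frac{1}{823}\right) = - \frac{498}{- 515 a + X a} - \frac{X}{823}$)
$\left(H{\left(1583,-1585 \right)} + b{\left(726 \right)}\right) - 339068 = \left(\frac{-409854 - 1583 \left(-1585\right)^{2} + 515 \left(-1585\right) 1583}{823 \cdot 1583 \left(-515 - 1585\right)} + \frac{1}{299} \cdot 726\right) - 339068 = \left(\frac{1}{823} \cdot \frac{1}{1583} \frac{1}{-2100} \left(-409854 - 1583 \cdot 2512225 - 1292163325\right) + \frac{726}{299}\right) - 339068 = \left(\frac{1}{823} \cdot \frac{1}{1583} \left(- \frac{1}{2100}\right) \left(-409854 - 3976852175 - 1292163325\right) + \frac{726}{299}\right) - 339068 = \left(\frac{1}{823} \cdot \frac{1}{1583} \left(- \frac{1}{2100}\right) \left(-5269425354\right) + \frac{726}{299}\right) - 339068 = \left(\frac{878237559}{455983150} + \frac{726}{299}\right) - 339068 = \frac{593636797041}{136338961850} - 339068 = - \frac{46227585479758759}{136338961850}$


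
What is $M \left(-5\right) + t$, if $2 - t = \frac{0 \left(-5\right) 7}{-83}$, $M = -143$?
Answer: $717$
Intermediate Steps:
$t = 2$ ($t = 2 - \frac{0 \left(-5\right) 7}{-83} = 2 - 0 \cdot 7 \left(- \frac{1}{83}\right) = 2 - 0 \left(- \frac{1}{83}\right) = 2 - 0 = 2 + 0 = 2$)
$M \left(-5\right) + t = \left(-143\right) \left(-5\right) + 2 = 715 + 2 = 717$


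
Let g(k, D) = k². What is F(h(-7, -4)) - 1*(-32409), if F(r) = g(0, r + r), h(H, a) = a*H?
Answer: 32409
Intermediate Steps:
h(H, a) = H*a
F(r) = 0 (F(r) = 0² = 0)
F(h(-7, -4)) - 1*(-32409) = 0 - 1*(-32409) = 0 + 32409 = 32409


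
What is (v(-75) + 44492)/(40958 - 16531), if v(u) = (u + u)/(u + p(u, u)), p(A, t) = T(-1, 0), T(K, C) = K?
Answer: 1690771/928226 ≈ 1.8215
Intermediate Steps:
p(A, t) = -1
v(u) = 2*u/(-1 + u) (v(u) = (u + u)/(u - 1) = (2*u)/(-1 + u) = 2*u/(-1 + u))
(v(-75) + 44492)/(40958 - 16531) = (2*(-75)/(-1 - 75) + 44492)/(40958 - 16531) = (2*(-75)/(-76) + 44492)/24427 = (2*(-75)*(-1/76) + 44492)*(1/24427) = (75/38 + 44492)*(1/24427) = (1690771/38)*(1/24427) = 1690771/928226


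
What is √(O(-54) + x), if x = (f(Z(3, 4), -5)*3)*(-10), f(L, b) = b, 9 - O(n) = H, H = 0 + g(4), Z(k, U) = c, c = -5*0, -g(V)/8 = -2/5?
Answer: √3895/5 ≈ 12.482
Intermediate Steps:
g(V) = 16/5 (g(V) = -(-16)/5 = -8*(-⅖) = 16/5)
c = 0
Z(k, U) = 0
H = 16/5 (H = 0 + 16/5 = 16/5 ≈ 3.2000)
O(n) = 29/5 (O(n) = 9 - 1*16/5 = 9 - 16/5 = 29/5)
x = 150 (x = -5*3*(-10) = -15*(-10) = 150)
√(O(-54) + x) = √(29/5 + 150) = √(779/5) = √3895/5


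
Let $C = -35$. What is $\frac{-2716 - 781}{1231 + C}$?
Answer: $- \frac{269}{92} \approx -2.9239$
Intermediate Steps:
$\frac{-2716 - 781}{1231 + C} = \frac{-2716 - 781}{1231 - 35} = - \frac{3497}{1196} = \left(-3497\right) \frac{1}{1196} = - \frac{269}{92}$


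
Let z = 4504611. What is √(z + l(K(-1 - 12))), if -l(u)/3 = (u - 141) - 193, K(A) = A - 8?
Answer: 2*√1126419 ≈ 2122.7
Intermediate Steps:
K(A) = -8 + A
l(u) = 1002 - 3*u (l(u) = -3*((u - 141) - 193) = -3*((-141 + u) - 193) = -3*(-334 + u) = 1002 - 3*u)
√(z + l(K(-1 - 12))) = √(4504611 + (1002 - 3*(-8 + (-1 - 12)))) = √(4504611 + (1002 - 3*(-8 - 13))) = √(4504611 + (1002 - 3*(-21))) = √(4504611 + (1002 + 63)) = √(4504611 + 1065) = √4505676 = 2*√1126419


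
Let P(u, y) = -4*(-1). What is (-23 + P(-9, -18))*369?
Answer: -7011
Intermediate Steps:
P(u, y) = 4
(-23 + P(-9, -18))*369 = (-23 + 4)*369 = -19*369 = -7011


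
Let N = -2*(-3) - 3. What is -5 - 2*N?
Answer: -11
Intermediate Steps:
N = 3 (N = 6 - 3 = 3)
-5 - 2*N = -5 - 2*3 = -5 - 6 = -11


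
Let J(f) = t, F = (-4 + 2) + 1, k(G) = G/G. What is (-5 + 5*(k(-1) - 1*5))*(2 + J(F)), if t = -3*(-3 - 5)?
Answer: -650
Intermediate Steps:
k(G) = 1
F = -1 (F = -2 + 1 = -1)
t = 24 (t = -3*(-8) = 24)
J(f) = 24
(-5 + 5*(k(-1) - 1*5))*(2 + J(F)) = (-5 + 5*(1 - 1*5))*(2 + 24) = (-5 + 5*(1 - 5))*26 = (-5 + 5*(-4))*26 = (-5 - 20)*26 = -25*26 = -650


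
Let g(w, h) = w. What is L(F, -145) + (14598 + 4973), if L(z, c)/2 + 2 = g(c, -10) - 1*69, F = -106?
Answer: 19139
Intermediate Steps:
L(z, c) = -142 + 2*c (L(z, c) = -4 + 2*(c - 1*69) = -4 + 2*(c - 69) = -4 + 2*(-69 + c) = -4 + (-138 + 2*c) = -142 + 2*c)
L(F, -145) + (14598 + 4973) = (-142 + 2*(-145)) + (14598 + 4973) = (-142 - 290) + 19571 = -432 + 19571 = 19139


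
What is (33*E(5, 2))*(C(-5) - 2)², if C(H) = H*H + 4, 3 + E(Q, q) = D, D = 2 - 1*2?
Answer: -72171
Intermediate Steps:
D = 0 (D = 2 - 2 = 0)
E(Q, q) = -3 (E(Q, q) = -3 + 0 = -3)
C(H) = 4 + H² (C(H) = H² + 4 = 4 + H²)
(33*E(5, 2))*(C(-5) - 2)² = (33*(-3))*((4 + (-5)²) - 2)² = -99*((4 + 25) - 2)² = -99*(29 - 2)² = -99*27² = -99*729 = -72171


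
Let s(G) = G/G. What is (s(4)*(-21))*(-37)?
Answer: 777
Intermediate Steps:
s(G) = 1
(s(4)*(-21))*(-37) = (1*(-21))*(-37) = -21*(-37) = 777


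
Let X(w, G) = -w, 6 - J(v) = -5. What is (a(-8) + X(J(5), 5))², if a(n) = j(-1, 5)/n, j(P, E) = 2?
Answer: 2025/16 ≈ 126.56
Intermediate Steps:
J(v) = 11 (J(v) = 6 - 1*(-5) = 6 + 5 = 11)
a(n) = 2/n
(a(-8) + X(J(5), 5))² = (2/(-8) - 1*11)² = (2*(-⅛) - 11)² = (-¼ - 11)² = (-45/4)² = 2025/16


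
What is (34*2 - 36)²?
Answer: 1024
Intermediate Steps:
(34*2 - 36)² = (68 - 36)² = 32² = 1024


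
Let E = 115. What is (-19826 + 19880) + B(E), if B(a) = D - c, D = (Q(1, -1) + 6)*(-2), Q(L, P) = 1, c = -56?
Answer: 96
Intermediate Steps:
D = -14 (D = (1 + 6)*(-2) = 7*(-2) = -14)
B(a) = 42 (B(a) = -14 - 1*(-56) = -14 + 56 = 42)
(-19826 + 19880) + B(E) = (-19826 + 19880) + 42 = 54 + 42 = 96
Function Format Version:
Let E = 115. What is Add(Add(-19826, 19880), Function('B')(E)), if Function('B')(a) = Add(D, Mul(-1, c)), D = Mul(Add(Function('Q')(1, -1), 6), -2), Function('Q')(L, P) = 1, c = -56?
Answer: 96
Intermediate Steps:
D = -14 (D = Mul(Add(1, 6), -2) = Mul(7, -2) = -14)
Function('B')(a) = 42 (Function('B')(a) = Add(-14, Mul(-1, -56)) = Add(-14, 56) = 42)
Add(Add(-19826, 19880), Function('B')(E)) = Add(Add(-19826, 19880), 42) = Add(54, 42) = 96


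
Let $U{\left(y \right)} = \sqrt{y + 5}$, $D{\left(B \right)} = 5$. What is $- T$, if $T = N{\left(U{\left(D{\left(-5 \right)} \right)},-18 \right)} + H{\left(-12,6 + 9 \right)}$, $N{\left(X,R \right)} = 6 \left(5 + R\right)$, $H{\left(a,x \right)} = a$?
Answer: $90$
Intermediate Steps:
$U{\left(y \right)} = \sqrt{5 + y}$
$N{\left(X,R \right)} = 30 + 6 R$
$T = -90$ ($T = \left(30 + 6 \left(-18\right)\right) - 12 = \left(30 - 108\right) - 12 = -78 - 12 = -90$)
$- T = \left(-1\right) \left(-90\right) = 90$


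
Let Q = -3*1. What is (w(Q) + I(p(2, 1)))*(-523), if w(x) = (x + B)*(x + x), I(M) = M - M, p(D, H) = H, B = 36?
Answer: 103554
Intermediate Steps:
Q = -3
I(M) = 0
w(x) = 2*x*(36 + x) (w(x) = (x + 36)*(x + x) = (36 + x)*(2*x) = 2*x*(36 + x))
(w(Q) + I(p(2, 1)))*(-523) = (2*(-3)*(36 - 3) + 0)*(-523) = (2*(-3)*33 + 0)*(-523) = (-198 + 0)*(-523) = -198*(-523) = 103554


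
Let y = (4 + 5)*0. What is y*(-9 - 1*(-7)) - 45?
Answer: -45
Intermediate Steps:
y = 0 (y = 9*0 = 0)
y*(-9 - 1*(-7)) - 45 = 0*(-9 - 1*(-7)) - 45 = 0*(-9 + 7) - 45 = 0*(-2) - 45 = 0 - 45 = -45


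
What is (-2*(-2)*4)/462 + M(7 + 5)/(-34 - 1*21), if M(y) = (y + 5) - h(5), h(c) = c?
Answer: -212/1155 ≈ -0.18355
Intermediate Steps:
M(y) = y (M(y) = (y + 5) - 1*5 = (5 + y) - 5 = y)
(-2*(-2)*4)/462 + M(7 + 5)/(-34 - 1*21) = (-2*(-2)*4)/462 + (7 + 5)/(-34 - 1*21) = (4*4)*(1/462) + 12/(-34 - 21) = 16*(1/462) + 12/(-55) = 8/231 + 12*(-1/55) = 8/231 - 12/55 = -212/1155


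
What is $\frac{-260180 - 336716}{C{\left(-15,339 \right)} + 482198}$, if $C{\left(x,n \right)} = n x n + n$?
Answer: $\frac{298448}{620639} \approx 0.48087$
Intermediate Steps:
$C{\left(x,n \right)} = n + x n^{2}$ ($C{\left(x,n \right)} = x n^{2} + n = n + x n^{2}$)
$\frac{-260180 - 336716}{C{\left(-15,339 \right)} + 482198} = \frac{-260180 - 336716}{339 \left(1 + 339 \left(-15\right)\right) + 482198} = - \frac{596896}{339 \left(1 - 5085\right) + 482198} = - \frac{596896}{339 \left(-5084\right) + 482198} = - \frac{596896}{-1723476 + 482198} = - \frac{596896}{-1241278} = \left(-596896\right) \left(- \frac{1}{1241278}\right) = \frac{298448}{620639}$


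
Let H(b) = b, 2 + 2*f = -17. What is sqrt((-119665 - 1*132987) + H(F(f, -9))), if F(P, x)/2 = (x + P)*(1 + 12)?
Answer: I*sqrt(253133) ≈ 503.12*I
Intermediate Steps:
f = -19/2 (f = -1 + (1/2)*(-17) = -1 - 17/2 = -19/2 ≈ -9.5000)
F(P, x) = 26*P + 26*x (F(P, x) = 2*((x + P)*(1 + 12)) = 2*((P + x)*13) = 2*(13*P + 13*x) = 26*P + 26*x)
sqrt((-119665 - 1*132987) + H(F(f, -9))) = sqrt((-119665 - 1*132987) + (26*(-19/2) + 26*(-9))) = sqrt((-119665 - 132987) + (-247 - 234)) = sqrt(-252652 - 481) = sqrt(-253133) = I*sqrt(253133)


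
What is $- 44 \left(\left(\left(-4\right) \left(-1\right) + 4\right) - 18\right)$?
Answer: $440$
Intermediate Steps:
$- 44 \left(\left(\left(-4\right) \left(-1\right) + 4\right) - 18\right) = - 44 \left(\left(4 + 4\right) - 18\right) = - 44 \left(8 - 18\right) = \left(-44\right) \left(-10\right) = 440$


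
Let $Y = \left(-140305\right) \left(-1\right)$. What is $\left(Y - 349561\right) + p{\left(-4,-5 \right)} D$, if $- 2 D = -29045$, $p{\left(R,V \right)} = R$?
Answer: $-267346$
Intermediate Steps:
$Y = 140305$
$D = \frac{29045}{2}$ ($D = \left(- \frac{1}{2}\right) \left(-29045\right) = \frac{29045}{2} \approx 14523.0$)
$\left(Y - 349561\right) + p{\left(-4,-5 \right)} D = \left(140305 - 349561\right) - 58090 = -209256 - 58090 = -267346$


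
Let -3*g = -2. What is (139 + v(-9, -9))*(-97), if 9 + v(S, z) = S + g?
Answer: -35405/3 ≈ -11802.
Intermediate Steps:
g = ⅔ (g = -⅓*(-2) = ⅔ ≈ 0.66667)
v(S, z) = -25/3 + S (v(S, z) = -9 + (S + ⅔) = -9 + (⅔ + S) = -25/3 + S)
(139 + v(-9, -9))*(-97) = (139 + (-25/3 - 9))*(-97) = (139 - 52/3)*(-97) = (365/3)*(-97) = -35405/3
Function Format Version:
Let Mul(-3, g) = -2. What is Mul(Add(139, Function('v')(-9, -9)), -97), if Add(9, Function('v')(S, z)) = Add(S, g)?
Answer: Rational(-35405, 3) ≈ -11802.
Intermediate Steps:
g = Rational(2, 3) (g = Mul(Rational(-1, 3), -2) = Rational(2, 3) ≈ 0.66667)
Function('v')(S, z) = Add(Rational(-25, 3), S) (Function('v')(S, z) = Add(-9, Add(S, Rational(2, 3))) = Add(-9, Add(Rational(2, 3), S)) = Add(Rational(-25, 3), S))
Mul(Add(139, Function('v')(-9, -9)), -97) = Mul(Add(139, Add(Rational(-25, 3), -9)), -97) = Mul(Add(139, Rational(-52, 3)), -97) = Mul(Rational(365, 3), -97) = Rational(-35405, 3)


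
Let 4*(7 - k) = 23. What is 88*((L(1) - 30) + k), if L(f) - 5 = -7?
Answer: -2706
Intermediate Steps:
k = 5/4 (k = 7 - ¼*23 = 7 - 23/4 = 5/4 ≈ 1.2500)
L(f) = -2 (L(f) = 5 - 7 = -2)
88*((L(1) - 30) + k) = 88*((-2 - 30) + 5/4) = 88*(-32 + 5/4) = 88*(-123/4) = -2706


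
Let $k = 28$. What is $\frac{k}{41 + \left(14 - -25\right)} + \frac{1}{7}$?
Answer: $\frac{69}{140} \approx 0.49286$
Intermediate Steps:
$\frac{k}{41 + \left(14 - -25\right)} + \frac{1}{7} = \frac{28}{41 + \left(14 - -25\right)} + \frac{1}{7} = \frac{28}{41 + \left(14 + 25\right)} + \frac{1}{7} = \frac{28}{41 + 39} + \frac{1}{7} = \frac{28}{80} + \frac{1}{7} = 28 \cdot \frac{1}{80} + \frac{1}{7} = \frac{7}{20} + \frac{1}{7} = \frac{69}{140}$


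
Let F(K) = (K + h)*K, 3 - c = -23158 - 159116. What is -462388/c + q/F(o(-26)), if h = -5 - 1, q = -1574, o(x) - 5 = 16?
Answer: -48061802/6379695 ≈ -7.5336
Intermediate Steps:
o(x) = 21 (o(x) = 5 + 16 = 21)
c = 182277 (c = 3 - (-23158 - 159116) = 3 - 1*(-182274) = 3 + 182274 = 182277)
h = -6
F(K) = K*(-6 + K) (F(K) = (K - 6)*K = (-6 + K)*K = K*(-6 + K))
-462388/c + q/F(o(-26)) = -462388/182277 - 1574*1/(21*(-6 + 21)) = -462388*1/182277 - 1574/(21*15) = -462388/182277 - 1574/315 = -48061802/6379695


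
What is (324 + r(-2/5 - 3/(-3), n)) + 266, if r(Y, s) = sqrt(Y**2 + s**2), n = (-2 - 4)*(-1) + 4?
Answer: 590 + sqrt(2509)/5 ≈ 600.02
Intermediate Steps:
n = 10 (n = -6*(-1) + 4 = 6 + 4 = 10)
(324 + r(-2/5 - 3/(-3), n)) + 266 = (324 + sqrt((-2/5 - 3/(-3))**2 + 10**2)) + 266 = (324 + sqrt((-2*1/5 - 3*(-1/3))**2 + 100)) + 266 = (324 + sqrt((-2/5 + 1)**2 + 100)) + 266 = (324 + sqrt((3/5)**2 + 100)) + 266 = (324 + sqrt(9/25 + 100)) + 266 = (324 + sqrt(2509/25)) + 266 = (324 + sqrt(2509)/5) + 266 = 590 + sqrt(2509)/5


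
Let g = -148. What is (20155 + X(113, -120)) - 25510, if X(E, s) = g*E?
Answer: -22079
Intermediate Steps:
X(E, s) = -148*E
(20155 + X(113, -120)) - 25510 = (20155 - 148*113) - 25510 = (20155 - 16724) - 25510 = 3431 - 25510 = -22079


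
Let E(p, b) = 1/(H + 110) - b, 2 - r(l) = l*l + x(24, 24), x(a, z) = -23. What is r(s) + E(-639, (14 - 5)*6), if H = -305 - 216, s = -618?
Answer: -156982684/411 ≈ -3.8195e+5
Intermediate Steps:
H = -521
r(l) = 25 - l² (r(l) = 2 - (l*l - 23) = 2 - (l² - 23) = 2 - (-23 + l²) = 2 + (23 - l²) = 25 - l²)
E(p, b) = -1/411 - b (E(p, b) = 1/(-521 + 110) - b = 1/(-411) - b = -1/411 - b)
r(s) + E(-639, (14 - 5)*6) = (25 - 1*(-618)²) + (-1/411 - (14 - 5)*6) = (25 - 1*381924) + (-1/411 - 9*6) = (25 - 381924) + (-1/411 - 1*54) = -381899 + (-1/411 - 54) = -381899 - 22195/411 = -156982684/411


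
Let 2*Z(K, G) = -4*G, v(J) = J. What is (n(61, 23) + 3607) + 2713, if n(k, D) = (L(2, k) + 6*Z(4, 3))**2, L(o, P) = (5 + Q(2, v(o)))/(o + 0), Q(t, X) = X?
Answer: 29505/4 ≈ 7376.3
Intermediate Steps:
Z(K, G) = -2*G (Z(K, G) = (-4*G)/2 = -2*G)
L(o, P) = (5 + o)/o (L(o, P) = (5 + o)/(o + 0) = (5 + o)/o)
n(k, D) = 4225/4 (n(k, D) = ((5 + 2)/2 + 6*(-2*3))**2 = ((1/2)*7 + 6*(-6))**2 = (7/2 - 36)**2 = (-65/2)**2 = 4225/4)
(n(61, 23) + 3607) + 2713 = (4225/4 + 3607) + 2713 = 18653/4 + 2713 = 29505/4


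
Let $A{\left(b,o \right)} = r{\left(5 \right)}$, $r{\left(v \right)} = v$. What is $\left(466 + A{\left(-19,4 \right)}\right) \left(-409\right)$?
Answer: $-192639$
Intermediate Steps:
$A{\left(b,o \right)} = 5$
$\left(466 + A{\left(-19,4 \right)}\right) \left(-409\right) = \left(466 + 5\right) \left(-409\right) = 471 \left(-409\right) = -192639$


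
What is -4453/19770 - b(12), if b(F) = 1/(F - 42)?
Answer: -1897/9885 ≈ -0.19191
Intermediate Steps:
b(F) = 1/(-42 + F)
-4453/19770 - b(12) = -4453/19770 - 1/(-42 + 12) = -4453*1/19770 - 1/(-30) = -4453/19770 - 1*(-1/30) = -4453/19770 + 1/30 = -1897/9885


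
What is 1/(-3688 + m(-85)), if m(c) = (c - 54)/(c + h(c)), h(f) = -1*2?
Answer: -87/320717 ≈ -0.00027127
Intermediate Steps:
h(f) = -2
m(c) = (-54 + c)/(-2 + c) (m(c) = (c - 54)/(c - 2) = (-54 + c)/(-2 + c))
1/(-3688 + m(-85)) = 1/(-3688 + (-54 - 85)/(-2 - 85)) = 1/(-3688 - 139/(-87)) = 1/(-3688 - 1/87*(-139)) = 1/(-3688 + 139/87) = 1/(-320717/87) = -87/320717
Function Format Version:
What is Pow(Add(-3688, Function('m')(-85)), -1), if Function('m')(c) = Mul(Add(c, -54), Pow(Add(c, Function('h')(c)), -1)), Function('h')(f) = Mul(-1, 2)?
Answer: Rational(-87, 320717) ≈ -0.00027127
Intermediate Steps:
Function('h')(f) = -2
Function('m')(c) = Mul(Pow(Add(-2, c), -1), Add(-54, c)) (Function('m')(c) = Mul(Add(c, -54), Pow(Add(c, -2), -1)) = Mul(Add(-54, c), Pow(Add(-2, c), -1)) = Mul(Pow(Add(-2, c), -1), Add(-54, c)))
Pow(Add(-3688, Function('m')(-85)), -1) = Pow(Add(-3688, Mul(Pow(Add(-2, -85), -1), Add(-54, -85))), -1) = Pow(Add(-3688, Mul(Pow(-87, -1), -139)), -1) = Pow(Add(-3688, Mul(Rational(-1, 87), -139)), -1) = Pow(Add(-3688, Rational(139, 87)), -1) = Pow(Rational(-320717, 87), -1) = Rational(-87, 320717)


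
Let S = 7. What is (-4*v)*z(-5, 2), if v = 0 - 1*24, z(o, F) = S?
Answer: 672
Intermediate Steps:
z(o, F) = 7
v = -24 (v = 0 - 24 = -24)
(-4*v)*z(-5, 2) = -4*(-24)*7 = 96*7 = 672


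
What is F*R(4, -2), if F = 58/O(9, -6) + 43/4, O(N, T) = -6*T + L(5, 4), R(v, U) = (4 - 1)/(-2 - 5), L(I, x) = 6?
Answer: -1019/196 ≈ -5.1990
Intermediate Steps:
R(v, U) = -3/7 (R(v, U) = 3/(-7) = 3*(-1/7) = -3/7)
O(N, T) = 6 - 6*T (O(N, T) = -6*T + 6 = 6 - 6*T)
F = 1019/84 (F = 58/(6 - 6*(-6)) + 43/4 = 58/(6 + 36) + 43*(1/4) = 58/42 + 43/4 = 58*(1/42) + 43/4 = 29/21 + 43/4 = 1019/84 ≈ 12.131)
F*R(4, -2) = (1019/84)*(-3/7) = -1019/196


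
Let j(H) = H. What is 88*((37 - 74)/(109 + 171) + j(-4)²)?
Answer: 48873/35 ≈ 1396.4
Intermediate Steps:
88*((37 - 74)/(109 + 171) + j(-4)²) = 88*((37 - 74)/(109 + 171) + (-4)²) = 88*(-37/280 + 16) = 88*(4443/280) = 48873/35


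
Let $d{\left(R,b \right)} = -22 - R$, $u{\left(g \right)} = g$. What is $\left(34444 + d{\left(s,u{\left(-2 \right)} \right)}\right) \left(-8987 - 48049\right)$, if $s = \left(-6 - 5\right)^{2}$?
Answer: $-1956391836$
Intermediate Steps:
$s = 121$ ($s = \left(-11\right)^{2} = 121$)
$\left(34444 + d{\left(s,u{\left(-2 \right)} \right)}\right) \left(-8987 - 48049\right) = \left(34444 - 143\right) \left(-8987 - 48049\right) = \left(34444 - 143\right) \left(-57036\right) = 34301 \left(-57036\right) = -1956391836$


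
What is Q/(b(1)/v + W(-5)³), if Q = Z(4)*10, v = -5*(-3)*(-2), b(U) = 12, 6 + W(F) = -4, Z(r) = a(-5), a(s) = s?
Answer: 125/2501 ≈ 0.049980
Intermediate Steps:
Z(r) = -5
W(F) = -10 (W(F) = -6 - 4 = -10)
v = -30 (v = 15*(-2) = -30)
Q = -50 (Q = -5*10 = -50)
Q/(b(1)/v + W(-5)³) = -50/(12/(-30) + (-10)³) = -50/(12*(-1/30) - 1000) = -50/(-⅖ - 1000) = -50/(-5002/5) = -5/5002*(-50) = 125/2501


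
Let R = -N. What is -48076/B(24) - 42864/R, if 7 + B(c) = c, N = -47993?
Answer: -135767068/47993 ≈ -2828.9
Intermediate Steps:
B(c) = -7 + c
R = 47993 (R = -1*(-47993) = 47993)
-48076/B(24) - 42864/R = -48076/(-7 + 24) - 42864/47993 = -48076/17 - 42864*1/47993 = -48076*1/17 - 42864/47993 = -2828 - 42864/47993 = -135767068/47993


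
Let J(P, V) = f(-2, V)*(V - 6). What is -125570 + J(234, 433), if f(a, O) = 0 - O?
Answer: -310461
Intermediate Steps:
f(a, O) = -O
J(P, V) = -V*(-6 + V) (J(P, V) = (-V)*(V - 6) = (-V)*(-6 + V) = -V*(-6 + V))
-125570 + J(234, 433) = -125570 + 433*(6 - 1*433) = -125570 + 433*(6 - 433) = -125570 + 433*(-427) = -125570 - 184891 = -310461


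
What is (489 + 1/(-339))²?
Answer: 27479692900/114921 ≈ 2.3912e+5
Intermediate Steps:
(489 + 1/(-339))² = (489 - 1/339)² = (165770/339)² = 27479692900/114921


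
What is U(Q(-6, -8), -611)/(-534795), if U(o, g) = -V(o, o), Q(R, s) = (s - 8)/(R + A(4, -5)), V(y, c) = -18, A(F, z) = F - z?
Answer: -6/178265 ≈ -3.3658e-5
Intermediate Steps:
Q(R, s) = (-8 + s)/(9 + R) (Q(R, s) = (s - 8)/(R + (4 - 1*(-5))) = (-8 + s)/(R + (4 + 5)) = (-8 + s)/(R + 9) = (-8 + s)/(9 + R))
U(o, g) = 18 (U(o, g) = -1*(-18) = 18)
U(Q(-6, -8), -611)/(-534795) = 18/(-534795) = 18*(-1/534795) = -6/178265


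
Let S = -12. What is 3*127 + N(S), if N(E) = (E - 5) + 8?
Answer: 372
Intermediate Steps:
N(E) = 3 + E (N(E) = (-5 + E) + 8 = 3 + E)
3*127 + N(S) = 3*127 + (3 - 12) = 381 - 9 = 372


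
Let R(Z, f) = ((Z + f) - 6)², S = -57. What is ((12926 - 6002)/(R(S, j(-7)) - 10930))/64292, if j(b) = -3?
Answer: -1731/105663902 ≈ -1.6382e-5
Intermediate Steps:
R(Z, f) = (-6 + Z + f)²
((12926 - 6002)/(R(S, j(-7)) - 10930))/64292 = ((12926 - 6002)/((-6 - 57 - 3)² - 10930))/64292 = (6924/((-66)² - 10930))*(1/64292) = (6924/(4356 - 10930))*(1/64292) = (6924/(-6574))*(1/64292) = (6924*(-1/6574))*(1/64292) = -3462/3287*1/64292 = -1731/105663902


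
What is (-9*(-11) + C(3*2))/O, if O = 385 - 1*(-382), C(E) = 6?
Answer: 105/767 ≈ 0.13690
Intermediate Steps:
O = 767 (O = 385 + 382 = 767)
(-9*(-11) + C(3*2))/O = (-9*(-11) + 6)/767 = (99 + 6)*(1/767) = 105*(1/767) = 105/767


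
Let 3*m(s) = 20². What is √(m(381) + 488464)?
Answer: 8*√68709/3 ≈ 699.00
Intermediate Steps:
m(s) = 400/3 (m(s) = (⅓)*20² = (⅓)*400 = 400/3)
√(m(381) + 488464) = √(400/3 + 488464) = √(1465792/3) = 8*√68709/3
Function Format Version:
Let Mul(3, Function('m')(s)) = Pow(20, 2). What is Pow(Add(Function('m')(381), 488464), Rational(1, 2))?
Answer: Mul(Rational(8, 3), Pow(68709, Rational(1, 2))) ≈ 699.00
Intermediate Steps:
Function('m')(s) = Rational(400, 3) (Function('m')(s) = Mul(Rational(1, 3), Pow(20, 2)) = Mul(Rational(1, 3), 400) = Rational(400, 3))
Pow(Add(Function('m')(381), 488464), Rational(1, 2)) = Pow(Add(Rational(400, 3), 488464), Rational(1, 2)) = Pow(Rational(1465792, 3), Rational(1, 2)) = Mul(Rational(8, 3), Pow(68709, Rational(1, 2)))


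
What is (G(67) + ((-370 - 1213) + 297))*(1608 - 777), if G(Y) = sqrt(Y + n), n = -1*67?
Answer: -1068666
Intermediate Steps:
n = -67
G(Y) = sqrt(-67 + Y) (G(Y) = sqrt(Y - 67) = sqrt(-67 + Y))
(G(67) + ((-370 - 1213) + 297))*(1608 - 777) = (sqrt(-67 + 67) + ((-370 - 1213) + 297))*(1608 - 777) = (sqrt(0) + (-1583 + 297))*831 = (0 - 1286)*831 = -1286*831 = -1068666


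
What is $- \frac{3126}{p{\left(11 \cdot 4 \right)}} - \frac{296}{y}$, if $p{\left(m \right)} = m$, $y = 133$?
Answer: $- \frac{214391}{2926} \approx -73.271$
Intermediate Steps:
$- \frac{3126}{p{\left(11 \cdot 4 \right)}} - \frac{296}{y} = - \frac{3126}{11 \cdot 4} - \frac{296}{133} = - \frac{3126}{44} - \frac{296}{133} = \left(-3126\right) \frac{1}{44} - \frac{296}{133} = - \frac{1563}{22} - \frac{296}{133} = - \frac{214391}{2926}$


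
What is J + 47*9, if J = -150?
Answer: 273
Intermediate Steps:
J + 47*9 = -150 + 47*9 = -150 + 423 = 273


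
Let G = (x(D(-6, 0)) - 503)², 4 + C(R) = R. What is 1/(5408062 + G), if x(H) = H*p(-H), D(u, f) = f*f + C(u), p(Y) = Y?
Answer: 1/5771671 ≈ 1.7326e-7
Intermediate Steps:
C(R) = -4 + R
D(u, f) = -4 + u + f² (D(u, f) = f*f + (-4 + u) = f² + (-4 + u) = -4 + u + f²)
x(H) = -H² (x(H) = H*(-H) = -H²)
G = 363609 (G = (-(-4 - 6 + 0²)² - 503)² = (-(-4 - 6 + 0)² - 503)² = (-1*(-10)² - 503)² = (-1*100 - 503)² = (-100 - 503)² = (-603)² = 363609)
1/(5408062 + G) = 1/(5408062 + 363609) = 1/5771671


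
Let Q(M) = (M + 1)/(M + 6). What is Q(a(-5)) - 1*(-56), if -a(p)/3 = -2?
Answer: 679/12 ≈ 56.583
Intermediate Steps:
a(p) = 6 (a(p) = -3*(-2) = 6)
Q(M) = (1 + M)/(6 + M)
Q(a(-5)) - 1*(-56) = (1 + 6)/(6 + 6) - 1*(-56) = 7/12 + 56 = 679/12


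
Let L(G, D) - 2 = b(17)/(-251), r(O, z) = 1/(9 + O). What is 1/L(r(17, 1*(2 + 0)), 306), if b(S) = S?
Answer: 251/485 ≈ 0.51753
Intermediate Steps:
L(G, D) = 485/251 (L(G, D) = 2 + 17/(-251) = 2 + 17*(-1/251) = 2 - 17/251 = 485/251)
1/L(r(17, 1*(2 + 0)), 306) = 1/(485/251) = 251/485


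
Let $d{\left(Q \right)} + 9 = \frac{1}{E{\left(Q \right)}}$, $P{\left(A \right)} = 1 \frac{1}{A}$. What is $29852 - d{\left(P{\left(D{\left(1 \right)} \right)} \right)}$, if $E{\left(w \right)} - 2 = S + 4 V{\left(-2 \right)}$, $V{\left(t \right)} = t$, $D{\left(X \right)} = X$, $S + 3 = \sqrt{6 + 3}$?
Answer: $\frac{179167}{6} \approx 29861.0$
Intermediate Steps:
$S = 0$ ($S = -3 + \sqrt{6 + 3} = -3 + \sqrt{9} = -3 + 3 = 0$)
$P{\left(A \right)} = \frac{1}{A}$
$E{\left(w \right)} = -6$ ($E{\left(w \right)} = 2 + \left(0 + 4 \left(-2\right)\right) = 2 + \left(0 - 8\right) = 2 - 8 = -6$)
$d{\left(Q \right)} = - \frac{55}{6}$ ($d{\left(Q \right)} = -9 + \frac{1}{-6} = -9 - \frac{1}{6} = - \frac{55}{6}$)
$29852 - d{\left(P{\left(D{\left(1 \right)} \right)} \right)} = 29852 - - \frac{55}{6} = 29852 + \frac{55}{6} = \frac{179167}{6}$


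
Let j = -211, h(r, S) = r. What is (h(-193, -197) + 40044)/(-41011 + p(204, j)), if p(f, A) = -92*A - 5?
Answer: -39851/21604 ≈ -1.8446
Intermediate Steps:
p(f, A) = -5 - 92*A
(h(-193, -197) + 40044)/(-41011 + p(204, j)) = (-193 + 40044)/(-41011 + (-5 - 92*(-211))) = 39851/(-41011 + (-5 + 19412)) = 39851/(-41011 + 19407) = 39851/(-21604) = 39851*(-1/21604) = -39851/21604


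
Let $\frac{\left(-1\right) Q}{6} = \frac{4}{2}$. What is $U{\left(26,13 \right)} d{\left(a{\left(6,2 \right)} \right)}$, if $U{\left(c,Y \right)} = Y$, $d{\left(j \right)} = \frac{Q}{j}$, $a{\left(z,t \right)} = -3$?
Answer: $52$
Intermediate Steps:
$Q = -12$ ($Q = - 6 \cdot \frac{4}{2} = - 6 \cdot 4 \cdot \frac{1}{2} = \left(-6\right) 2 = -12$)
$d{\left(j \right)} = - \frac{12}{j}$
$U{\left(26,13 \right)} d{\left(a{\left(6,2 \right)} \right)} = 13 \left(- \frac{12}{-3}\right) = 13 \left(\left(-12\right) \left(- \frac{1}{3}\right)\right) = 13 \cdot 4 = 52$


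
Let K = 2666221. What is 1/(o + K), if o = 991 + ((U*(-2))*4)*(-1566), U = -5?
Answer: 1/2604572 ≈ 3.8394e-7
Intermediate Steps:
o = -61649 (o = 991 + (-5*(-2)*4)*(-1566) = 991 + (10*4)*(-1566) = 991 + 40*(-1566) = 991 - 62640 = -61649)
1/(o + K) = 1/(-61649 + 2666221) = 1/2604572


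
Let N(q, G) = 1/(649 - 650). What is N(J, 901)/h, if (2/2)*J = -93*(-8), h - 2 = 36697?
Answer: -1/36699 ≈ -2.7249e-5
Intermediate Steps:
h = 36699 (h = 2 + 36697 = 36699)
J = 744 (J = -93*(-8) = 744)
N(q, G) = -1 (N(q, G) = 1/(-1) = -1)
N(J, 901)/h = -1/36699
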